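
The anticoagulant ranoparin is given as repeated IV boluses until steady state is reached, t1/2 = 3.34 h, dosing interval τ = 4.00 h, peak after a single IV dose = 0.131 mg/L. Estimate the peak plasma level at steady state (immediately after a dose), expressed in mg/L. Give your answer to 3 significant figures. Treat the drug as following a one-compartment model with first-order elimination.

k = ln2 / t½ = 0.693147 / 3.34 = 0.2075 h⁻¹
e^(−kτ) = e^(−0.2075 × 4.00) = 0.4360
Accumulation ratio R = 1 / (1 − e^(−kτ)) = 1 / (1 − 0.4360) = 1.773
Steady-state peak = C₀ × R = 0.131 × 1.773 = 0.2323 mg/L

0.232 mg/L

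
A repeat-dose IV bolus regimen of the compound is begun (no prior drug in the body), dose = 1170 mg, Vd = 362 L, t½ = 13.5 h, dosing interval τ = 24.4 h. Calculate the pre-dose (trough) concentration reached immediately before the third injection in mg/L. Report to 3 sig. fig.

C₀ per dose = Dose / Vd = 1170 / 362 = 3.232 mg/L
k = ln2 / t½ = 0.693147 / 13.5 = 0.05134 h⁻¹
Fraction remaining after one interval: r = e^(−kτ) = e^(−0.05134 × 24.4) = 0.2857
Before dose 3, 2 doses have been given (aged 1τ, 2τ).
C_trough = C₀ × (r + r²) = 3.232 × (0.2857 + 0.08162) = 1.187 mg/L

1.19 mg/L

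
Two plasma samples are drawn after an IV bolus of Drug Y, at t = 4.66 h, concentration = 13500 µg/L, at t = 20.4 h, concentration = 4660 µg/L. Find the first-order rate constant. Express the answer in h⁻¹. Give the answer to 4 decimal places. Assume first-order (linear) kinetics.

0.0676 h⁻¹

k = ln(C₁/C₂) / (t₂ − t₁) = ln(13500/4660) / (20.4 − 4.66)
  = 1.064 / 15.74 = 0.06760 h⁻¹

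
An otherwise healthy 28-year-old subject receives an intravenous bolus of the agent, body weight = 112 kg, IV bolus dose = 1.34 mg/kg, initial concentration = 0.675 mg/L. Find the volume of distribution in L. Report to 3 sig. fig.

Dose = 1.34 × 112 = 150.1 mg
Vd = Dose / C₀ = 150.1 / 0.675 = 222.4 L

222 L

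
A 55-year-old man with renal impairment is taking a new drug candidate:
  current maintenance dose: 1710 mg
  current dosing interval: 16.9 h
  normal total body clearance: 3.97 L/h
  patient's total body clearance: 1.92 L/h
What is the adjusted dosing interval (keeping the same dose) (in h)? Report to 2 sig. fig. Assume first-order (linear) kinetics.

35 h

To keep the same average steady-state level, dosing rate must scale with clearance.
CL ratio = 1.92 / 3.97 = 0.4836
New interval (same dose) = 16.9 / 0.4836 = 34.95 h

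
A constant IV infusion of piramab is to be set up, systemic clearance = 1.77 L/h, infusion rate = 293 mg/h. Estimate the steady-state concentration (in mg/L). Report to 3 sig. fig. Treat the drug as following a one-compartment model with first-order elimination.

At steady state Css = R₀ / CL = 293 / 1.770 = 165.5 mg/L

166 mg/L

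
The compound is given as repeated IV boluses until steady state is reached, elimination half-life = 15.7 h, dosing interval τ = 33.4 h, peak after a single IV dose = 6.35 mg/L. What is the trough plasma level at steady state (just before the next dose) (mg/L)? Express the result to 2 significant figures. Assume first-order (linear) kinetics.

1.9 mg/L

k = ln2 / t½ = 0.693147 / 15.7 = 0.04415 h⁻¹
e^(−kτ) = e^(−0.04415 × 33.4) = 0.2289
Accumulation ratio R = 1 / (1 − e^(−kτ)) = 1 / (1 − 0.2289) = 1.297
Steady-state trough = C₀ × R × e^(−kτ) = 6.35 × 1.297 × 0.2289 = 1.885 mg/L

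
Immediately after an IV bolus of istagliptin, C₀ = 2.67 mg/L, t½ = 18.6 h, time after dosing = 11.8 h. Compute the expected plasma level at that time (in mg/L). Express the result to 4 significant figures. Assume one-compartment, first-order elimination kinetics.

k = ln2 / t½ = 0.693147 / 18.6 = 0.03727 h⁻¹
C = C₀ · e^(−k·t) = 2.670 × e^(−0.03727 × 11.8)
  = 2.670 × 0.6442 = 1.720 mg/L

1.720 mg/L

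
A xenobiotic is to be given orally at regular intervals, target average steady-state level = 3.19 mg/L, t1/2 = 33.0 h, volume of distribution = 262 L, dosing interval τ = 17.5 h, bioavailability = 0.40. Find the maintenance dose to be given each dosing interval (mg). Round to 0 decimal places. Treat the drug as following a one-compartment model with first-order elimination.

k = ln2 / t½ = 0.693147 / 33.0 = 0.02100 h⁻¹
CL = k × Vd = 0.02100 × 262 = 5.502 L/h
At steady state, F × (Dose/τ) = Css × CL.
Dose = Css × CL × τ / F = 3.19 × 5.502 × 17.5 / 0.40 = 767.9 mg

768 mg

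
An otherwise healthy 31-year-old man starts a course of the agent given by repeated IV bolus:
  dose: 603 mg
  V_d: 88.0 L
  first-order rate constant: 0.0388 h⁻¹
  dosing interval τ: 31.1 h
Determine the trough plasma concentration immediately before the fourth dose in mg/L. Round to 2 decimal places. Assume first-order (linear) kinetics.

C₀ per dose = Dose / Vd = 603 / 88.0 = 6.852 mg/L
Fraction remaining after one interval: r = e^(−kτ) = e^(−0.03880 × 31.1) = 0.2992
Before dose 4, 3 doses have been given (aged 1τ, 2τ, 3τ).
C_trough = C₀ × (r + r² + … + r^3) = C₀ × r(1−r^3)/(1−r)
        = 6.852 × 0.2992 × (1 − 0.02678) / (1 − 0.2992) = 2.847 mg/L

2.85 mg/L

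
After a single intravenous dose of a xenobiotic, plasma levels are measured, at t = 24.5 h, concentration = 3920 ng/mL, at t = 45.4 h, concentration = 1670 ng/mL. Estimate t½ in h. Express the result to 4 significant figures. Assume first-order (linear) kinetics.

k = ln(C₁/C₂) / (t₂ − t₁) = ln(3920/1670) / (45.4 − 24.5)
  = 0.8533 / 20.90 = 0.04083 h⁻¹
t½ = ln2 / k = 0.693147 / 0.04083 = 16.98 h

16.98 h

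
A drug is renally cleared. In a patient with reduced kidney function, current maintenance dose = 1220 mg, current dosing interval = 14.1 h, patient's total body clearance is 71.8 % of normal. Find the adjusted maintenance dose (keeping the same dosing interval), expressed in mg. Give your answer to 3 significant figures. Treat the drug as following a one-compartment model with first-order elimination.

To keep the same average steady-state level, dosing rate must scale with clearance.
CL ratio = 71.8 / 100 = 0.7180
New dose (same interval) = 1220 × 0.7180 = 876.0 mg

876 mg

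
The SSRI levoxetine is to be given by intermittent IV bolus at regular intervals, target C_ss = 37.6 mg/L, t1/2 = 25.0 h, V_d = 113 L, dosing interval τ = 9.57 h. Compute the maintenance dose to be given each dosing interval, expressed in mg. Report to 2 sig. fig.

1100 mg

k = ln2 / t½ = 0.693147 / 25.0 = 0.02773 h⁻¹
CL = k × Vd = 0.02773 × 113 = 3.133 L/h
At steady state, Dose/τ = Css × CL.
Dose = Css × CL × τ = 37.6 × 3.133 × 9.57 = 1127 mg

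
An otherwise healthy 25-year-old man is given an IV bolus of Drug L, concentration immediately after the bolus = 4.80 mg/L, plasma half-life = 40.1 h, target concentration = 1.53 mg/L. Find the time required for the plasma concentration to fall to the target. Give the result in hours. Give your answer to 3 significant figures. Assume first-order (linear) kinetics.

k = ln2 / t½ = 0.693147 / 40.1 = 0.01729 h⁻¹
t = ln(C₀ / C) / k = ln(4.800 / 1.53) / 0.01729
  = ln(3.137) / 0.01729 = 1.143 / 0.01729 = 66.11 h

66.1 h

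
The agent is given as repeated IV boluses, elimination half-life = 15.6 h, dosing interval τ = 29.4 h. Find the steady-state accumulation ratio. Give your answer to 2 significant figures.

k = ln2 / t½ = 0.693147 / 15.6 = 0.04443 h⁻¹
e^(−kτ) = e^(−0.04443 × 29.4) = 0.2708
Accumulation ratio R = 1 / (1 − e^(−kτ)) = 1 / (1 − 0.2708) = 1.371

1.4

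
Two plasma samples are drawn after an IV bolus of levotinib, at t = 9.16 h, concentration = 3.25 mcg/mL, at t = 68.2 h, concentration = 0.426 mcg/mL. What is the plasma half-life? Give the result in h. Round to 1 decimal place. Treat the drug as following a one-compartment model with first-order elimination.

k = ln(C₁/C₂) / (t₂ − t₁) = ln(3.25/0.426) / (68.2 − 9.16)
  = 2.032 / 59.04 = 0.03442 h⁻¹
t½ = ln2 / k = 0.693147 / 0.03442 = 20.14 h

20.1 h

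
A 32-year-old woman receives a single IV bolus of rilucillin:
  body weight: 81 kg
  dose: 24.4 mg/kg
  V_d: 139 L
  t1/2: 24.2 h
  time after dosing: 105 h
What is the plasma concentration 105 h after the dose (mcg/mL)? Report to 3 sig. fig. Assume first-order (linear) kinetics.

0.703 mcg/mL

Total dose = 24.4 × 81 = 1976 mg
C₀ = Dose / Vd = 1976 / 139 = 14.22 mg/L
k = ln2 / t½ = 0.693147 / 24.2 = 0.02864 h⁻¹
C = C₀ · e^(−k·t) = 14.22 × e^(−0.02864 × 105)
  = 14.22 × 0.04943 = 0.7029 mg/L
(0.7029 mg/L = 0.7029 mcg/mL)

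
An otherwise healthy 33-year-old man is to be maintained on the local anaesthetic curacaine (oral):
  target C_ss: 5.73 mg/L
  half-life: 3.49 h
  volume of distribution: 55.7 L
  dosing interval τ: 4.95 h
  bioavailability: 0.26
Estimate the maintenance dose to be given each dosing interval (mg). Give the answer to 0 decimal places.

k = ln2 / t½ = 0.693147 / 3.49 = 0.1986 h⁻¹
CL = k × Vd = 0.1986 × 55.7 = 11.06 L/h
At steady state, F × (Dose/τ) = Css × CL.
Dose = Css × CL × τ / F = 5.73 × 11.06 × 4.95 / 0.26 = 1207 mg

1207 mg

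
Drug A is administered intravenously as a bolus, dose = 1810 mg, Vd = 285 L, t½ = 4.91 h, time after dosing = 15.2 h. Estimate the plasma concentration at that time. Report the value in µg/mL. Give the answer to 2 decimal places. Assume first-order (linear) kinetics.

0.74 µg/mL

C₀ = Dose / Vd = 1810 / 285 = 6.351 mg/L
k = ln2 / t½ = 0.693147 / 4.91 = 0.1412 h⁻¹
C = C₀ · e^(−k·t) = 6.351 × e^(−0.1412 × 15.2)
  = 6.351 × 0.1169 = 0.7424 mg/L
(0.7424 mg/L = 0.7424 µg/mL)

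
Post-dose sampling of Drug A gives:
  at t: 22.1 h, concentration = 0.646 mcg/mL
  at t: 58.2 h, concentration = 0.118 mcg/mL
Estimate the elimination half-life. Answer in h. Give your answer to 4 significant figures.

k = ln(C₁/C₂) / (t₂ − t₁) = ln(0.646/0.118) / (58.2 − 22.1)
  = 1.700 / 36.10 = 0.04709 h⁻¹
t½ = ln2 / k = 0.693147 / 0.04709 = 14.72 h

14.72 h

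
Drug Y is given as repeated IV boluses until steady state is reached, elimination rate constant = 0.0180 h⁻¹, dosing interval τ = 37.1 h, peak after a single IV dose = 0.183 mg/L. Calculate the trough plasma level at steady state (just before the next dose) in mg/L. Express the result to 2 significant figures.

e^(−kτ) = e^(−0.01800 × 37.1) = 0.5128
Accumulation ratio R = 1 / (1 − e^(−kτ)) = 1 / (1 − 0.5128) = 2.053
Steady-state trough = C₀ × R × e^(−kτ) = 0.183 × 2.053 × 0.5128 = 0.1927 mg/L

0.19 mg/L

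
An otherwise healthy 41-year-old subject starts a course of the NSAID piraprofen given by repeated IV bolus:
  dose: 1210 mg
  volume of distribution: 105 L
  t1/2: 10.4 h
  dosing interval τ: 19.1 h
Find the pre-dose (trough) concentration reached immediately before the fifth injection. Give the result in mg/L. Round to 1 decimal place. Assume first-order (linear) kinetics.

4.5 mg/L

C₀ per dose = Dose / Vd = 1210 / 105 = 11.52 mg/L
k = ln2 / t½ = 0.693147 / 10.4 = 0.06665 h⁻¹
Fraction remaining after one interval: r = e^(−kτ) = e^(−0.06665 × 19.1) = 0.2800
Before dose 5, 4 doses have been given (aged 1τ, 2τ, 3τ, 4τ).
C_trough = C₀ × (r + r² + … + r^4) = C₀ × r(1−r^4)/(1−r)
        = 11.52 × 0.2800 × (1 − 0.006147) / (1 − 0.2800) = 4.452 mg/L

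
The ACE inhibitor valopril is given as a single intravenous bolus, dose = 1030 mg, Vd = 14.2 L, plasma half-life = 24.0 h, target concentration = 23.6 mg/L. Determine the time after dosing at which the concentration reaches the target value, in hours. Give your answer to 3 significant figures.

38.9 h

C₀ = Dose / Vd = 1030 / 14.2 = 72.54 mg/L
k = ln2 / t½ = 0.693147 / 24.0 = 0.02888 h⁻¹
t = ln(C₀ / C) / k = ln(72.54 / 23.6) / 0.02888
  = ln(3.074) / 0.02888 = 1.123 / 0.02888 = 38.89 h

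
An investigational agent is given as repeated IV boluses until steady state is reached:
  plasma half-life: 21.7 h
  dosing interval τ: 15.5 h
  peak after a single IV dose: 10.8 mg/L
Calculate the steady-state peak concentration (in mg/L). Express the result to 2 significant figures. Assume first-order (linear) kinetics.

28 mg/L

k = ln2 / t½ = 0.693147 / 21.7 = 0.03194 h⁻¹
e^(−kτ) = e^(−0.03194 × 15.5) = 0.6095
Accumulation ratio R = 1 / (1 − e^(−kτ)) = 1 / (1 − 0.6095) = 2.561
Steady-state peak = C₀ × R = 10.8 × 2.561 = 27.66 mg/L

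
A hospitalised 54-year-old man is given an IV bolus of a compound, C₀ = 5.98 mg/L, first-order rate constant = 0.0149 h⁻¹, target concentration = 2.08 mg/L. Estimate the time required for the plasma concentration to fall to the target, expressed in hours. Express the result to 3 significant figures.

t = ln(C₀ / C) / k = ln(5.980 / 2.08) / 0.01490
  = ln(2.875) / 0.01490 = 1.056 / 0.01490 = 70.87 h

70.9 h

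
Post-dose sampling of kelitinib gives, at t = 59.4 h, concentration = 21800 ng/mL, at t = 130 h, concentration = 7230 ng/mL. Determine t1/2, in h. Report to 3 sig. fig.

k = ln(C₁/C₂) / (t₂ − t₁) = ln(21800/7230) / (130 − 59.4)
  = 1.104 / 70.60 = 0.01564 h⁻¹
t½ = ln2 / k = 0.693147 / 0.01564 = 44.32 h

44.3 h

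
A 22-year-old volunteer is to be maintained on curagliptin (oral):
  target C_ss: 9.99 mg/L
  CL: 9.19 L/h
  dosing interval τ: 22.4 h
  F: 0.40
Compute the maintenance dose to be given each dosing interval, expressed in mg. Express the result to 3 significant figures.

At steady state, F × (Dose/τ) = Css × CL.
Dose = Css × CL × τ / F = 9.99 × 9.190 × 22.4 / 0.40 = 5141 mg

5140 mg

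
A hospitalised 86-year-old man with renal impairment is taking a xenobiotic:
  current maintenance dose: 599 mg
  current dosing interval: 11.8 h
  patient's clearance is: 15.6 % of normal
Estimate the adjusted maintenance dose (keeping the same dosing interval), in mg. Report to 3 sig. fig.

93.4 mg

To keep the same average steady-state level, dosing rate must scale with clearance.
CL ratio = 15.6 / 100 = 0.1560
New dose (same interval) = 599 × 0.1560 = 93.44 mg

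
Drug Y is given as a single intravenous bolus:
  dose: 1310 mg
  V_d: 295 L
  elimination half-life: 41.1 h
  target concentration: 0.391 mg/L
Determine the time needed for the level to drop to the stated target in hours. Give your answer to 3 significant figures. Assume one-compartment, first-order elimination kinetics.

C₀ = Dose / Vd = 1310 / 295 = 4.441 mg/L
k = ln2 / t½ = 0.693147 / 41.1 = 0.01686 h⁻¹
t = ln(C₀ / C) / k = ln(4.441 / 0.391) / 0.01686
  = ln(11.36) / 0.01686 = 2.430 / 0.01686 = 144.1 h

144 h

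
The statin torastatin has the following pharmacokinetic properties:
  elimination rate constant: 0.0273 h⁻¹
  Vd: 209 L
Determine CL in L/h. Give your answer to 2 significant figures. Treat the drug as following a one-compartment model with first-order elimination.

5.7 L/h

CL = k × Vd = 0.0273 × 209 = 5.706 L/h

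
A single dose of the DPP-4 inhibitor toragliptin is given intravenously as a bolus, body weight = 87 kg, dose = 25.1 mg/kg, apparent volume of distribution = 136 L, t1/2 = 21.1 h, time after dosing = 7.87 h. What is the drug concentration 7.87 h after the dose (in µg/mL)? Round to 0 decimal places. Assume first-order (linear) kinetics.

12 µg/mL

Total dose = 25.1 × 87 = 2184 mg
C₀ = Dose / Vd = 2184 / 136 = 16.06 mg/L
k = ln2 / t½ = 0.693147 / 21.1 = 0.03285 h⁻¹
C = C₀ · e^(−k·t) = 16.06 × e^(−0.03285 × 7.87)
  = 16.06 × 0.7722 = 12.40 mg/L
(12.40 mg/L = 12.40 µg/mL)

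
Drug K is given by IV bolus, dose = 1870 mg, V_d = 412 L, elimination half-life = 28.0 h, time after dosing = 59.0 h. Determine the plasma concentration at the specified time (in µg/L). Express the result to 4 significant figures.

1053 µg/L

C₀ = Dose / Vd = 1870 / 412 = 4.539 mg/L
k = ln2 / t½ = 0.693147 / 28.0 = 0.02476 h⁻¹
C = C₀ · e^(−k·t) = 4.539 × e^(−0.02476 × 59.0)
  = 4.539 × 0.2320 = 1.053 mg/L
Convert: 1.053 mg/L × 1000 = 1053 µg/L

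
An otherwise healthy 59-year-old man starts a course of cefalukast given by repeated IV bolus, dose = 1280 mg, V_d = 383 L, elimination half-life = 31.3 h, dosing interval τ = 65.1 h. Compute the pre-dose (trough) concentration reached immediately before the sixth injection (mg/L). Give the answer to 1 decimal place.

C₀ per dose = Dose / Vd = 1280 / 383 = 3.342 mg/L
k = ln2 / t½ = 0.693147 / 31.3 = 0.02215 h⁻¹
Fraction remaining after one interval: r = e^(−kτ) = e^(−0.02215 × 65.1) = 0.2365
Before dose 6, 5 doses have been given (aged 1τ, 2τ, 3τ, 4τ, 5τ).
C_trough = C₀ × (r + r² + … + r^5) = C₀ × r(1−r^5)/(1−r)
        = 3.342 × 0.2365 × (1 − 0.0007399) / (1 − 0.2365) = 1.034 mg/L

1.0 mg/L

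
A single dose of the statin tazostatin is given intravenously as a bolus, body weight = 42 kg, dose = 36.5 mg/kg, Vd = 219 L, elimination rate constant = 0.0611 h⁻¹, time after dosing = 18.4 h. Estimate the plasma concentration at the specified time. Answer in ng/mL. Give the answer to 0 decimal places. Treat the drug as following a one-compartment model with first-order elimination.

2274 ng/mL

Total dose = 36.5 × 42 = 1533 mg
C₀ = Dose / Vd = 1533 / 219 = 7.000 mg/L
C = C₀ · e^(−k·t) = 7.000 × e^(−0.06110 × 18.4)
  = 7.000 × 0.3249 = 2.274 mg/L
Convert: 2.274 mg/L × 1000 = 2274 ng/mL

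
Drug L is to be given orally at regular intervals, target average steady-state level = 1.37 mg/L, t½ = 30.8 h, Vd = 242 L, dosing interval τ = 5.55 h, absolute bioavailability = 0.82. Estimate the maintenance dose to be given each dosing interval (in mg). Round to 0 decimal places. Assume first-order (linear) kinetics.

k = ln2 / t½ = 0.693147 / 30.8 = 0.02250 h⁻¹
CL = k × Vd = 0.02250 × 242 = 5.445 L/h
At steady state, F × (Dose/τ) = Css × CL.
Dose = Css × CL × τ / F = 1.37 × 5.445 × 5.55 / 0.82 = 50.49 mg

50 mg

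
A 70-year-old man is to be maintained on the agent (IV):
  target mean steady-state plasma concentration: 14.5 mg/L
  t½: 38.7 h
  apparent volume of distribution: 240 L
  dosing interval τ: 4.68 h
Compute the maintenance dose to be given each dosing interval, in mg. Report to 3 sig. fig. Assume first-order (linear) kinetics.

292 mg

k = ln2 / t½ = 0.693147 / 38.7 = 0.01791 h⁻¹
CL = k × Vd = 0.01791 × 240 = 4.298 L/h
At steady state, Dose/τ = Css × CL.
Dose = Css × CL × τ = 14.5 × 4.298 × 4.68 = 291.7 mg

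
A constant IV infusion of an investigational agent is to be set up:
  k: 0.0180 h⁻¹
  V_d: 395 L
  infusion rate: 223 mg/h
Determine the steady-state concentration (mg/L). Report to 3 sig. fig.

CL = k × Vd = 0.01800 × 395 = 7.110 L/h
At steady state Css = R₀ / CL = 223 / 7.110 = 31.36 mg/L

31.4 mg/L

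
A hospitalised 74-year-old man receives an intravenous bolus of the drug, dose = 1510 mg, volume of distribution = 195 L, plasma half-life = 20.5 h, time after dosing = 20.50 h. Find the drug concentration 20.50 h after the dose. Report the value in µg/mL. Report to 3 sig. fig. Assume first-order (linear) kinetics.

3.87 µg/mL

C₀ = Dose / Vd = 1510 / 195 = 7.744 mg/L
k = ln2 / t½ = 0.693147 / 20.5 = 0.03381 h⁻¹
t / t½ = 20.50 / 20.5 = 1 half-lives
C = C₀ × (1/2)^1 = 7.744 × 0.5000 = 3.872 mg/L
(3.872 mg/L = 3.872 µg/mL)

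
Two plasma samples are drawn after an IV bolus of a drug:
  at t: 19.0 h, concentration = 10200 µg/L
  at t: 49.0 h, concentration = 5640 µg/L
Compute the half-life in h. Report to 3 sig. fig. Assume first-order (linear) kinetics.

35.1 h

k = ln(C₁/C₂) / (t₂ − t₁) = ln(10200/5640) / (49.0 − 19.0)
  = 0.5925 / 30.00 = 0.01975 h⁻¹
t½ = ln2 / k = 0.693147 / 0.01975 = 35.10 h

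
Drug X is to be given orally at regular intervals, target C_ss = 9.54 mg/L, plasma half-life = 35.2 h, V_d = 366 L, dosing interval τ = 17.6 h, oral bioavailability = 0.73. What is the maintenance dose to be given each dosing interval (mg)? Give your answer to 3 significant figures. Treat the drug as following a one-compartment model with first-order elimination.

1660 mg

k = ln2 / t½ = 0.693147 / 35.2 = 0.01969 h⁻¹
CL = k × Vd = 0.01969 × 366 = 7.207 L/h
At steady state, F × (Dose/τ) = Css × CL.
Dose = Css × CL × τ / F = 9.54 × 7.207 × 17.6 / 0.73 = 1658 mg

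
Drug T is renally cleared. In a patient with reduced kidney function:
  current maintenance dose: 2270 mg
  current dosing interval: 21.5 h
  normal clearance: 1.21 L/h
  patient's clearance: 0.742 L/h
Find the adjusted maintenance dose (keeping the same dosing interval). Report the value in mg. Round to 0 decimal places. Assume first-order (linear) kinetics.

1392 mg

To keep the same average steady-state level, dosing rate must scale with clearance.
CL ratio = 0.742 / 1.21 = 0.6132
New dose (same interval) = 2270 × 0.6132 = 1392 mg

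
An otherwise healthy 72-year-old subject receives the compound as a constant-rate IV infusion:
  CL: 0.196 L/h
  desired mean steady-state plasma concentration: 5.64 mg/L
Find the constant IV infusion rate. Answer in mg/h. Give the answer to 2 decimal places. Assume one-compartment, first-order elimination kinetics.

1.11 mg/h

At steady state, infusion rate R₀ = Css × CL = 5.64 × 0.1960 = 1.105 mg/h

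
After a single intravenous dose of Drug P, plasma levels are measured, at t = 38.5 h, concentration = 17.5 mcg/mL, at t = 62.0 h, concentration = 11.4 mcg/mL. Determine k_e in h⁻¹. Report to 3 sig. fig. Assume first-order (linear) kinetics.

0.0182 h⁻¹

k = ln(C₁/C₂) / (t₂ − t₁) = ln(17.5/11.4) / (62.0 − 38.5)
  = 0.4286 / 23.50 = 0.01824 h⁻¹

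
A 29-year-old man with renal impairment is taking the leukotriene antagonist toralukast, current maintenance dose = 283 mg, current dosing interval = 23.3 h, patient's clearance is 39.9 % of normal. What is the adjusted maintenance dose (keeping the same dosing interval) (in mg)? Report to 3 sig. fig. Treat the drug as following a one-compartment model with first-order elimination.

To keep the same average steady-state level, dosing rate must scale with clearance.
CL ratio = 39.9 / 100 = 0.3990
New dose (same interval) = 283 × 0.3990 = 112.9 mg

113 mg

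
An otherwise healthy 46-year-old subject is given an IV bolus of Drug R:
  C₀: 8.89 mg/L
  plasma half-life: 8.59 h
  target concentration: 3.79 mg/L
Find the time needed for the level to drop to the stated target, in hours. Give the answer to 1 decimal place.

k = ln2 / t½ = 0.693147 / 8.59 = 0.08069 h⁻¹
t = ln(C₀ / C) / k = ln(8.890 / 3.79) / 0.08069
  = ln(2.346) / 0.08069 = 0.8527 / 0.08069 = 10.57 h

10.6 h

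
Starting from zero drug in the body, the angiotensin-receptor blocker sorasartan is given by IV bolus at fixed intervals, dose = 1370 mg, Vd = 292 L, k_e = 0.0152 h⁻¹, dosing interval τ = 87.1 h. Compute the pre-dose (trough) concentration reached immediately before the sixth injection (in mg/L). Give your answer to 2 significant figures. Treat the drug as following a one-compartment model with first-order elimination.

1.7 mg/L

C₀ per dose = Dose / Vd = 1370 / 292 = 4.692 mg/L
Fraction remaining after one interval: r = e^(−kτ) = e^(−0.01520 × 87.1) = 0.2661
Before dose 6, 5 doses have been given (aged 1τ, 2τ, 3τ, 4τ, 5τ).
C_trough = C₀ × (r + r² + … + r^5) = C₀ × r(1−r^5)/(1−r)
        = 4.692 × 0.2661 × (1 − 0.001334) / (1 − 0.2661) = 1.699 mg/L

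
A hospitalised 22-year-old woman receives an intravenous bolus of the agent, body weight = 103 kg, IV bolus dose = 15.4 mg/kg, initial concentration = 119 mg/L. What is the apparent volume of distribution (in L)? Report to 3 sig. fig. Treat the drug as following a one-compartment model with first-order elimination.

13.3 L

Dose = 15.4 × 103 = 1586 mg
Vd = Dose / C₀ = 1586 / 119 = 13.33 L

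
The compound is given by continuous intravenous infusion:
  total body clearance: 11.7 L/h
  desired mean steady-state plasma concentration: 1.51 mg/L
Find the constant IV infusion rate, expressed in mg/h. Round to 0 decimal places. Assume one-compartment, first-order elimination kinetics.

18 mg/h

At steady state, infusion rate R₀ = Css × CL = 1.51 × 11.70 = 17.67 mg/h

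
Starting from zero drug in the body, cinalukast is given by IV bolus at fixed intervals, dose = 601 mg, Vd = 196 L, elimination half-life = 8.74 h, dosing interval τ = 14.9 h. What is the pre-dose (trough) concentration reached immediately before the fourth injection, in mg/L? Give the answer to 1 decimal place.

1.3 mg/L

C₀ per dose = Dose / Vd = 601 / 196 = 3.066 mg/L
k = ln2 / t½ = 0.693147 / 8.74 = 0.07931 h⁻¹
Fraction remaining after one interval: r = e^(−kτ) = e^(−0.07931 × 14.9) = 0.3068
Before dose 4, 3 doses have been given (aged 1τ, 2τ, 3τ).
C_trough = C₀ × (r + r² + … + r^3) = C₀ × r(1−r^3)/(1−r)
        = 3.066 × 0.3068 × (1 − 0.02888) / (1 − 0.3068) = 1.318 mg/L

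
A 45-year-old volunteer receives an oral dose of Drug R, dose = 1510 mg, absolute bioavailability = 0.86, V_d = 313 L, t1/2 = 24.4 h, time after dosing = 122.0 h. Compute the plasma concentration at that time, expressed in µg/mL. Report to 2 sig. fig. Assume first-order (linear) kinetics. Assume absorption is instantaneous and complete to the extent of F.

0.13 µg/mL

Amount reaching circulation = F × Dose = 0.86 × 1510 = 1299 mg
C₀ = F·Dose / Vd = 1299 / 313 = 4.150 mg/L
k = ln2 / t½ = 0.693147 / 24.4 = 0.02841 h⁻¹
t / t½ = 122.0 / 24.4 = 5 half-lives
C = C₀ × (1/2)^5 = 4.150 × 0.03125 = 0.1297 mg/L
(0.1297 mg/L = 0.1297 µg/mL)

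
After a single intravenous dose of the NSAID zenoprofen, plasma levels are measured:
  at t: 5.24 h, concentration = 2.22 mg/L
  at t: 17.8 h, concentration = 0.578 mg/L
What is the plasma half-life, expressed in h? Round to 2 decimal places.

k = ln(C₁/C₂) / (t₂ − t₁) = ln(2.22/0.578) / (17.8 − 5.24)
  = 1.346 / 12.56 = 0.1072 h⁻¹
t½ = ln2 / k = 0.693147 / 0.1072 = 6.466 h

6.47 h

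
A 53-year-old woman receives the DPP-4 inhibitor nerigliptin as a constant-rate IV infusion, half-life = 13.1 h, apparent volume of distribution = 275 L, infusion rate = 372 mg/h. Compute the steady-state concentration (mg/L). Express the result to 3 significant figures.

25.6 mg/L

k = ln2 / t½ = 0.693147 / 13.1 = 0.05291 h⁻¹
CL = k × Vd = 0.05291 × 275 = 14.55 L/h
At steady state Css = R₀ / CL = 372 / 14.55 = 25.57 mg/L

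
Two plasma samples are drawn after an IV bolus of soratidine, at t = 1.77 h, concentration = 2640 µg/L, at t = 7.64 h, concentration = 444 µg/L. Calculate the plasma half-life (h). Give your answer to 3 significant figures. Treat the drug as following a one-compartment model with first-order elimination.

k = ln(C₁/C₂) / (t₂ − t₁) = ln(2640/444) / (7.64 − 1.77)
  = 1.783 / 5.870 = 0.3037 h⁻¹
t½ = ln2 / k = 0.693147 / 0.3037 = 2.282 h

2.28 h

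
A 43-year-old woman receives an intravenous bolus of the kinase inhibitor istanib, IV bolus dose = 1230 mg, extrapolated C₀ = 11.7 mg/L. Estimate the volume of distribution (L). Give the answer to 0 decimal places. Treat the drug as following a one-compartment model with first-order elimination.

Vd = Dose / C₀ = 1230 / 11.7 = 105.1 L

105 L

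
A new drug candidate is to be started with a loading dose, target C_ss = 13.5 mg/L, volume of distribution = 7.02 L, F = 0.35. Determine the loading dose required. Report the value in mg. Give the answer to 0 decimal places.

LD = Css × Vd / F = 13.5 × 7.02 / 0.35 = 270.8 mg

271 mg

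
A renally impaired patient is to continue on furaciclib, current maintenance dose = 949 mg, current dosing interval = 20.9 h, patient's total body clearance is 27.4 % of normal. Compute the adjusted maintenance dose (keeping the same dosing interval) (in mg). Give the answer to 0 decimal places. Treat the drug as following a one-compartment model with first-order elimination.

To keep the same average steady-state level, dosing rate must scale with clearance.
CL ratio = 27.4 / 100 = 0.2740
New dose (same interval) = 949 × 0.2740 = 260.0 mg

260 mg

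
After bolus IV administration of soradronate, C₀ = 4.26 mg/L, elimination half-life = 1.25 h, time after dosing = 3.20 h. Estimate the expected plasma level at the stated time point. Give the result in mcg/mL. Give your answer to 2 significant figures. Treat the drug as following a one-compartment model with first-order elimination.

k = ln2 / t½ = 0.693147 / 1.25 = 0.5545 h⁻¹
C = C₀ · e^(−k·t) = 4.260 × e^(−0.5545 × 3.20)
  = 4.260 × 0.1696 = 0.7225 mg/L
(0.7225 mg/L = 0.7225 mcg/mL)

0.72 mcg/mL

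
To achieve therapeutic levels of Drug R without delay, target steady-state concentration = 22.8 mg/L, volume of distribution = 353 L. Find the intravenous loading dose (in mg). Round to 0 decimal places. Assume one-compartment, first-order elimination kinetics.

LD = Css × Vd = 22.8 × 353 = 8048 mg

8048 mg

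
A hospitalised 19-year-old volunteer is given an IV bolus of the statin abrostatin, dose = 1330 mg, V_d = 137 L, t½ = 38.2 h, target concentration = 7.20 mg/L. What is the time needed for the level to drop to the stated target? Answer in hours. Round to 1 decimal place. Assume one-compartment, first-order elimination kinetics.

C₀ = Dose / Vd = 1330 / 137 = 9.708 mg/L
k = ln2 / t½ = 0.693147 / 38.2 = 0.01815 h⁻¹
t = ln(C₀ / C) / k = ln(9.708 / 7.20) / 0.01815
  = ln(1.348) / 0.01815 = 0.2986 / 0.01815 = 16.45 h

16.5 h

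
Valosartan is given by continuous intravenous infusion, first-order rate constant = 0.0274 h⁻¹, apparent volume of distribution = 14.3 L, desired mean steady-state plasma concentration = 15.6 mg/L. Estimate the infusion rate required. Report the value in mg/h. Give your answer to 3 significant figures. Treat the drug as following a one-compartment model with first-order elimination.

CL = k × Vd = 0.02740 × 14.3 = 0.3918 L/h
At steady state, infusion rate R₀ = Css × CL = 15.6 × 0.3918 = 6.112 mg/h

6.11 mg/h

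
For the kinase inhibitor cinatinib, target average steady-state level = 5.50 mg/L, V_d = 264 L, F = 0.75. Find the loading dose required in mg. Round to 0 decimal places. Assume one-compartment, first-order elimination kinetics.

LD = Css × Vd / F = 5.50 × 264 / 0.75 = 1936 mg

1936 mg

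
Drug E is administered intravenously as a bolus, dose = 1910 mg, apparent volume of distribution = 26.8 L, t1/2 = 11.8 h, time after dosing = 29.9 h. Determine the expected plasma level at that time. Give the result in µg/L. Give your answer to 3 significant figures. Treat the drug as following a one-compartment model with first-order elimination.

C₀ = Dose / Vd = 1910 / 26.8 = 71.27 mg/L
k = ln2 / t½ = 0.693147 / 11.8 = 0.05874 h⁻¹
C = C₀ · e^(−k·t) = 71.27 × e^(−0.05874 × 29.9)
  = 71.27 × 0.1727 = 12.31 mg/L
Convert: 12.31 mg/L × 1000 = 12310 µg/L

12300 µg/L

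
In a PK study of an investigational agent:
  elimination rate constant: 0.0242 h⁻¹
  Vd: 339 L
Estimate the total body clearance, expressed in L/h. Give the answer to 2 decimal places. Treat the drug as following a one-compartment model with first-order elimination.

CL = k × Vd = 0.0242 × 339 = 8.204 L/h

8.20 L/h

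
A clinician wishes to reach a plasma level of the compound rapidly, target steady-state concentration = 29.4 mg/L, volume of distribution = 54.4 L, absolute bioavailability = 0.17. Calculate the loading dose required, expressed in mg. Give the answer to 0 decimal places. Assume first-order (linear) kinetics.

LD = Css × Vd / F = 29.4 × 54.4 / 0.17 = 9408 mg

9408 mg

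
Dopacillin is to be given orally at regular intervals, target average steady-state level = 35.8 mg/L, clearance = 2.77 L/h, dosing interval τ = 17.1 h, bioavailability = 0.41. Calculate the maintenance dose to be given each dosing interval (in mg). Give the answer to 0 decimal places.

4136 mg

At steady state, F × (Dose/τ) = Css × CL.
Dose = Css × CL × τ / F = 35.8 × 2.770 × 17.1 / 0.41 = 4136 mg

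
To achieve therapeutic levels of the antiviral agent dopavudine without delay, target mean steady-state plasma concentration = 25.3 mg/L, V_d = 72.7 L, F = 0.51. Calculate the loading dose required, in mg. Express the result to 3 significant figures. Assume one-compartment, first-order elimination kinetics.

LD = Css × Vd / F = 25.3 × 72.7 / 0.51 = 3606 mg

3610 mg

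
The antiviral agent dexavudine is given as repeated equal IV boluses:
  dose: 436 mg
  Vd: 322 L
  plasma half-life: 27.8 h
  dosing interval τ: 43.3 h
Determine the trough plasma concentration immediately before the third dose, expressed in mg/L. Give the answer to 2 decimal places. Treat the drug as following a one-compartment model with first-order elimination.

C₀ per dose = Dose / Vd = 436 / 322 = 1.354 mg/L
k = ln2 / t½ = 0.693147 / 27.8 = 0.02493 h⁻¹
Fraction remaining after one interval: r = e^(−kτ) = e^(−0.02493 × 43.3) = 0.3398
Before dose 3, 2 doses have been given (aged 1τ, 2τ).
C_trough = C₀ × (r + r²) = 1.354 × (0.3398 + 0.1155) = 0.6165 mg/L

0.62 mg/L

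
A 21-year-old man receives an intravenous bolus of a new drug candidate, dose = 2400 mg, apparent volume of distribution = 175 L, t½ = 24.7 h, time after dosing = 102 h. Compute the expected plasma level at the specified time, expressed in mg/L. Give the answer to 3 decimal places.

C₀ = Dose / Vd = 2400 / 175 = 13.71 mg/L
k = ln2 / t½ = 0.693147 / 24.7 = 0.02806 h⁻¹
C = C₀ · e^(−k·t) = 13.71 × e^(−0.02806 × 102)
  = 13.71 × 0.05715 = 0.7835 mg/L

0.784 mg/L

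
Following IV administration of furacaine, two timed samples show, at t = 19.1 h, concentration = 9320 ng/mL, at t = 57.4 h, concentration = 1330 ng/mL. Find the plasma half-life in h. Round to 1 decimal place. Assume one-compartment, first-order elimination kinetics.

13.6 h

k = ln(C₁/C₂) / (t₂ − t₁) = ln(9320/1330) / (57.4 − 19.1)
  = 1.947 / 38.30 = 0.05084 h⁻¹
t½ = ln2 / k = 0.693147 / 0.05084 = 13.63 h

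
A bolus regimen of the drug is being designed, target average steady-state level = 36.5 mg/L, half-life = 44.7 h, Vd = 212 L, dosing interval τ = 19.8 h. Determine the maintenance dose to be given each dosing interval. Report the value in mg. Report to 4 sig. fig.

2376 mg

k = ln2 / t½ = 0.693147 / 44.7 = 0.01551 h⁻¹
CL = k × Vd = 0.01551 × 212 = 3.288 L/h
At steady state, Dose/τ = Css × CL.
Dose = Css × CL × τ = 36.5 × 3.288 × 19.8 = 2376 mg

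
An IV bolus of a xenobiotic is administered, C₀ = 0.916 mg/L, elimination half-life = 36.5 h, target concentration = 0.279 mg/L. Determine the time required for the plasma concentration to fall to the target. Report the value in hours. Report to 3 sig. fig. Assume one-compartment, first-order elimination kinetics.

k = ln2 / t½ = 0.693147 / 36.5 = 0.01899 h⁻¹
t = ln(C₀ / C) / k = ln(0.9160 / 0.279) / 0.01899
  = ln(3.283) / 0.01899 = 1.189 / 0.01899 = 62.61 h

62.6 h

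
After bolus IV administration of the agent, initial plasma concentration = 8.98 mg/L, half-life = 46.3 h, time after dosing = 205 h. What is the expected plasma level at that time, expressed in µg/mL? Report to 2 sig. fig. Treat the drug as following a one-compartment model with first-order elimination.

k = ln2 / t½ = 0.693147 / 46.3 = 0.01497 h⁻¹
C = C₀ · e^(−k·t) = 8.980 × e^(−0.01497 × 205)
  = 8.980 × 0.04647 = 0.4173 mg/L
(0.4173 mg/L = 0.4173 µg/mL)

0.42 µg/mL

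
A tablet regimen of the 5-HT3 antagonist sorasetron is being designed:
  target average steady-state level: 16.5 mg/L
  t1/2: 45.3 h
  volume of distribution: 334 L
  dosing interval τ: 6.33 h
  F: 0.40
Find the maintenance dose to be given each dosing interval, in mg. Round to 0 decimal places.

k = ln2 / t½ = 0.693147 / 45.3 = 0.01530 h⁻¹
CL = k × Vd = 0.01530 × 334 = 5.110 L/h
At steady state, F × (Dose/τ) = Css × CL.
Dose = Css × CL × τ / F = 16.5 × 5.110 × 6.33 / 0.40 = 1334 mg

1334 mg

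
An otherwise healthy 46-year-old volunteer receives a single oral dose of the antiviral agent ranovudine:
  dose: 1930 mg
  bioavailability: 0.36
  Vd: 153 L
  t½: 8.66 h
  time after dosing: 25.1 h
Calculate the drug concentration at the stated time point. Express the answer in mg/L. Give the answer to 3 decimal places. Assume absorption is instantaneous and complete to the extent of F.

Amount reaching circulation = F × Dose = 0.36 × 1930 = 694.8 mg
C₀ = F·Dose / Vd = 694.8 / 153 = 4.541 mg/L
k = ln2 / t½ = 0.693147 / 8.66 = 0.08004 h⁻¹
C = C₀ · e^(−k·t) = 4.541 × e^(−0.08004 × 25.1)
  = 4.541 × 0.1341 = 0.6089 mg/L

0.609 mg/L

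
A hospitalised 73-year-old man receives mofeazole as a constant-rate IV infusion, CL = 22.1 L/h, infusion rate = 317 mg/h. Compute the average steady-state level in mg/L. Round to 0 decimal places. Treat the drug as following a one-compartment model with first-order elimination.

At steady state Css = R₀ / CL = 317 / 22.10 = 14.34 mg/L

14 mg/L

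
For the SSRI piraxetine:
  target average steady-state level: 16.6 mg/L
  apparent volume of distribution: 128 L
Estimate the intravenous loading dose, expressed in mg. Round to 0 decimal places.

LD = Css × Vd = 16.6 × 128 = 2125 mg

2125 mg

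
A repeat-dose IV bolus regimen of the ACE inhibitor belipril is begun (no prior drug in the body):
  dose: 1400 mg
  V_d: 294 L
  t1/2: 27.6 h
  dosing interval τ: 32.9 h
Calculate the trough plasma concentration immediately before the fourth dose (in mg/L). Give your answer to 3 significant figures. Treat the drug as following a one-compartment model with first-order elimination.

C₀ per dose = Dose / Vd = 1400 / 294 = 4.762 mg/L
k = ln2 / t½ = 0.693147 / 27.6 = 0.02511 h⁻¹
Fraction remaining after one interval: r = e^(−kτ) = e^(−0.02511 × 32.9) = 0.4377
Before dose 4, 3 doses have been given (aged 1τ, 2τ, 3τ).
C_trough = C₀ × (r + r² + … + r^3) = C₀ × r(1−r^3)/(1−r)
        = 4.762 × 0.4377 × (1 − 0.08386) / (1 − 0.4377) = 3.396 mg/L

3.40 mg/L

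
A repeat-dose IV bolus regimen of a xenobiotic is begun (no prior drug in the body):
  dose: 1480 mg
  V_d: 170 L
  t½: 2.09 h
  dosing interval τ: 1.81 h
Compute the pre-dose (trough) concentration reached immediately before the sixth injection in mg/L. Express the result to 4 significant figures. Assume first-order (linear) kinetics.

C₀ per dose = Dose / Vd = 1480 / 170 = 8.706 mg/L
k = ln2 / t½ = 0.693147 / 2.09 = 0.3316 h⁻¹
Fraction remaining after one interval: r = e^(−kτ) = e^(−0.3316 × 1.81) = 0.5487
Before dose 6, 5 doses have been given (aged 1τ, 2τ, 3τ, 4τ, 5τ).
C_trough = C₀ × (r + r² + … + r^5) = C₀ × r(1−r^5)/(1−r)
        = 8.706 × 0.5487 × (1 − 0.04974) / (1 − 0.5487) = 10.06 mg/L

10.06 mg/L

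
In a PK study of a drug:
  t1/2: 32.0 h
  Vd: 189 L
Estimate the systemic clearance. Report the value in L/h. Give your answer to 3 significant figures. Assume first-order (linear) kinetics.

4.09 L/h

k = ln2 / t½ = 0.693147 / 32.0 = 0.02166 h⁻¹
CL = k × Vd = 0.02166 × 189 = 4.094 L/h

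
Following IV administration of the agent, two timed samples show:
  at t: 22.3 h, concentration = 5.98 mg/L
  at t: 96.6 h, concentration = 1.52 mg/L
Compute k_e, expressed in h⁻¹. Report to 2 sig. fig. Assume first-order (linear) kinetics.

0.018 h⁻¹

k = ln(C₁/C₂) / (t₂ − t₁) = ln(5.98/1.52) / (96.6 − 22.3)
  = 1.370 / 74.30 = 0.01844 h⁻¹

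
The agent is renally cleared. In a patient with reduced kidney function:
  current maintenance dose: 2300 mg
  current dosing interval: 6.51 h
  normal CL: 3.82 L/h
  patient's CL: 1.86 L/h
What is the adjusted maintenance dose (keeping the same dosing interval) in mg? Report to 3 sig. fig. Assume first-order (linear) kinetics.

1120 mg

To keep the same average steady-state level, dosing rate must scale with clearance.
CL ratio = 1.86 / 3.82 = 0.4869
New dose (same interval) = 2300 × 0.4869 = 1120 mg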